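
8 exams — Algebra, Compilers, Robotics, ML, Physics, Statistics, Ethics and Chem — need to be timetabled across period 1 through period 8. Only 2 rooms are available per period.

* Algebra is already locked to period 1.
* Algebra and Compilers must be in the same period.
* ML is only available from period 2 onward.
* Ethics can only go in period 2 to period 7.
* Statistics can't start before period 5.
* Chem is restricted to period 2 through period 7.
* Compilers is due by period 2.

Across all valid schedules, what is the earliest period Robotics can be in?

period 2

Robotics at period 2 is achievable: Statistics in period 5, Physics in period 4, ML in period 3, Ethics in period 2, Robotics in period 2, Chem in period 3, Compilers in period 1, Algebra in period 1.
Nothing earlier works — the capacity limit rule out every period before period 2.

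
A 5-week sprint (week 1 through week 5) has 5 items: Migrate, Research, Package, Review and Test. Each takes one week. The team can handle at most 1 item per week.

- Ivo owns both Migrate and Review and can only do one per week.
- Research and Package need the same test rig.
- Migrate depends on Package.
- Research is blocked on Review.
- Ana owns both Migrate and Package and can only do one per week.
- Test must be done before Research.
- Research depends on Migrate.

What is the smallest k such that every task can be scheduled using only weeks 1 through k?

5

The precedence chain requires at least 3 distinct weeks.
With at most 1 per week and 5 tasks, at least 5 weeks are needed.
5 works (last occupied week: week 5): for example Research in week 5; Review in week 3; Test in week 4; Migrate in week 2; Package in week 1.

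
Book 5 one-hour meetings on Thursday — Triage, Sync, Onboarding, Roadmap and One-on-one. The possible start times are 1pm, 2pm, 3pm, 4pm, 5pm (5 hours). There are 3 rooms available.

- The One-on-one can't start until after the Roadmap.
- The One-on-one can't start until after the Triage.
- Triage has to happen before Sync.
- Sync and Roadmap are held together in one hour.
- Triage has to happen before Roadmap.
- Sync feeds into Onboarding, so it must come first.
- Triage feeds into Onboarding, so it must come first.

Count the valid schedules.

20

Splitting on Triage: it can be 1pm (14), 2pm (5), 3pm (1). Listing each branch's schedules as (Sync, Onboarding, Roadmap, One-on-one):
Triage=1pm: (2pm,3pm,2pm,3pm) (2pm,3pm,2pm,4pm) (2pm,3pm,2pm,5pm) (2pm,4pm,2pm,3pm) (2pm,4pm,2pm,4pm) (2pm,4pm,2pm,5pm) (2pm,5pm,2pm,3pm) (2pm,5pm,2pm,4pm) (2pm,5pm,2pm,5pm) (3pm,4pm,3pm,4pm) (3pm,4pm,3pm,5pm) (3pm,5pm,3pm,4pm) (3pm,5pm,3pm,5pm) (4pm,5pm,4pm,5pm) — 14.
Triage=2pm: (3pm,4pm,3pm,4pm) (3pm,4pm,3pm,5pm) (3pm,5pm,3pm,4pm) (3pm,5pm,3pm,5pm) (4pm,5pm,4pm,5pm) — 5.
Triage=3pm: (4pm,5pm,4pm,5pm) — 1.
Summing: 14 + 5 + 1 = 20.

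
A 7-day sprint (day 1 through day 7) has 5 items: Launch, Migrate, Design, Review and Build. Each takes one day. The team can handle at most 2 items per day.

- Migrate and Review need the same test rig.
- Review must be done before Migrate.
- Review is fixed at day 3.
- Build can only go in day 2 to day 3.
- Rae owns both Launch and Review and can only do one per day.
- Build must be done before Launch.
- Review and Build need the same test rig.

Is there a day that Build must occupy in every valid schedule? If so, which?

day 2

Build's window is day 2–day 3.
Review is fixed at day 3, and Build can't share a day with Review.
So Build must be day 2.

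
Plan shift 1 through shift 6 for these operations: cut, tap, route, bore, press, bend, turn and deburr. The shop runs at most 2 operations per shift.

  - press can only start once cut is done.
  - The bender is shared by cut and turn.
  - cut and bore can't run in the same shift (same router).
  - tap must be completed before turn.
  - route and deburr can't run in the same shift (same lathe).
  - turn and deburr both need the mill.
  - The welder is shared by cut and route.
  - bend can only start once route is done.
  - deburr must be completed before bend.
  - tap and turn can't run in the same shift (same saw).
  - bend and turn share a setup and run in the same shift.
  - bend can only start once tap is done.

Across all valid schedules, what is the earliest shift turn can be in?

Precedence pushes turn to at least shift 2.
turn at shift 3 is achievable: bend in shift 3, press in shift 4, deburr in shift 2, route in shift 1, turn in shift 3, cut in shift 2, bore in shift 4, tap in shift 1.
Nothing earlier works — the conflict and capacity constraints rule out every shift before shift 3.

shift 3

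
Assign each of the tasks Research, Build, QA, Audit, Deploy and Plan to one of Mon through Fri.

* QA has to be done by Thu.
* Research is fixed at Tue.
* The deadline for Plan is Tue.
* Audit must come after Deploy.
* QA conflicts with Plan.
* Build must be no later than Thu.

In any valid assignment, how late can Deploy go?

Downstream work caps Deploy at Thu.
Deploy at Thu is achievable: QA=Tue; Research=Tue; Audit=Fri; Deploy=Thu; Plan=Mon; Build=Mon.

Thu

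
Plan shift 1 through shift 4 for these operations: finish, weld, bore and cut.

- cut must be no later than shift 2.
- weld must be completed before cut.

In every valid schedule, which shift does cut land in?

shift 2

Precedence pushes cut to at least shift 2; cut's own window allows nothing later than shift 2.
So cut is pinned to shift 2.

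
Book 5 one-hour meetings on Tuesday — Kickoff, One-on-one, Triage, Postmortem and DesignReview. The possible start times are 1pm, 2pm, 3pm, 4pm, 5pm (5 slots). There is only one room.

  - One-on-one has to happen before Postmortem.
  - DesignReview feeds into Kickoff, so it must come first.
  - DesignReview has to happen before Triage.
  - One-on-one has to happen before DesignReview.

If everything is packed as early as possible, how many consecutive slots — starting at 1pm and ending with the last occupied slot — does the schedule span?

The precedence chain requires at least 3 distinct slots.
With at most 1 per slot and 5 meetings, at least 5 slots are needed.
5 works (last occupied slot: 5pm): for example One-on-one in 1pm, Triage in 4pm, Kickoff in 3pm, DesignReview in 2pm, Postmortem in 5pm.

5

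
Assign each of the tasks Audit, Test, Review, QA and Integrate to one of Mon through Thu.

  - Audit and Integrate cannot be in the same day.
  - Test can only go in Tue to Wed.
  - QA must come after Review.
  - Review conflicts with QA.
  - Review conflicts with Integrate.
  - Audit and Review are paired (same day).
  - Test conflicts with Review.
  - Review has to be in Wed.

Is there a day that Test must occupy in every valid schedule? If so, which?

Tue

Test's window is Tue–Wed.
Review is fixed at Wed, and Test can't share a day with Review.
So Test must be Tue.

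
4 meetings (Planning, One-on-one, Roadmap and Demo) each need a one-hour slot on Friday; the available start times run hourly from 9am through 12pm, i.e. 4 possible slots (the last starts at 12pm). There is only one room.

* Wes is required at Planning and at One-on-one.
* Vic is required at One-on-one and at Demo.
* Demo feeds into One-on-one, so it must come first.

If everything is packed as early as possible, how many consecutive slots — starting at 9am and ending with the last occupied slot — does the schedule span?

4

The precedence chain requires at least 2 distinct slots.
With at most 1 per slot and 4 meetings, at least 4 slots are needed.
4 works (last occupied slot: 12pm): for example Demo in 9am, Planning in 11am, Roadmap in 12pm, One-on-one in 10am.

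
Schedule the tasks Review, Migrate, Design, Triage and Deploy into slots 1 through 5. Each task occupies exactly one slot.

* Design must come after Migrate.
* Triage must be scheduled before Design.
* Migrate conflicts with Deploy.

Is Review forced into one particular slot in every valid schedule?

Review can be 1 (e.g. Review -> 1; Deploy -> 2; Triage -> 1; Migrate -> 1; Design -> 2) or 2 (e.g. Migrate=1; Deploy=2; Triage=1; Design=2; Review=2).

No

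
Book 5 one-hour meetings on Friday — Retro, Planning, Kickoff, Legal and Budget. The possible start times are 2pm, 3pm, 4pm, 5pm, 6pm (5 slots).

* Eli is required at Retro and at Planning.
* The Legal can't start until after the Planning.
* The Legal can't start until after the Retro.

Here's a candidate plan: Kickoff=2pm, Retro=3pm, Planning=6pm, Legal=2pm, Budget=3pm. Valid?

The Legal can't start until after the Retro — violated.
The Legal can't start until after the Planning — violated.
Eli is required at Retro and at Planning — holds.

Invalid. The Legal can't start until after the Planning.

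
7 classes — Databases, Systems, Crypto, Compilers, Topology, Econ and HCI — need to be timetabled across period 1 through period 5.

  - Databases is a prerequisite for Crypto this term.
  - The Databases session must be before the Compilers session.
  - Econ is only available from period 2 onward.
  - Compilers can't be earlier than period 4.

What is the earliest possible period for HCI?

HCI at period 1 is achievable: Systems in period 1, HCI in period 1, Compilers in period 4, Topology in period 1, Econ in period 2, Crypto in period 2, Databases in period 1.

period 1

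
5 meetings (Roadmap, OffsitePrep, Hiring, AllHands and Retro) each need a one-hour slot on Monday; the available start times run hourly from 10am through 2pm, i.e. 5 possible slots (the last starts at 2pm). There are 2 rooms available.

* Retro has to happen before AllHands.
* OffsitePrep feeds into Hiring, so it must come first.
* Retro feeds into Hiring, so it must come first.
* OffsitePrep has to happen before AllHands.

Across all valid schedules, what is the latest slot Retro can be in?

Downstream work caps Retro at 1pm.
Retro at 1pm is achievable: Hiring=2pm, Retro=1pm, Roadmap=10am, AllHands=2pm, OffsitePrep=10am.

1pm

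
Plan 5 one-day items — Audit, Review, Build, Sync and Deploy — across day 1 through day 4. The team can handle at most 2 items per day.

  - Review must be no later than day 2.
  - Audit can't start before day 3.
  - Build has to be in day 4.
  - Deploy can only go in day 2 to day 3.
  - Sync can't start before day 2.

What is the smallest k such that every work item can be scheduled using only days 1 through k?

4 days

With at most 2 per day and 5 work items, at least 3 days are needed.
Build can't be placed before day 4, so the schedule must run through at least day 4.
4 works (last occupied day: day 4): for example Build -> day 4; Sync -> day 2; Deploy -> day 2; Audit -> day 3; Review -> day 1.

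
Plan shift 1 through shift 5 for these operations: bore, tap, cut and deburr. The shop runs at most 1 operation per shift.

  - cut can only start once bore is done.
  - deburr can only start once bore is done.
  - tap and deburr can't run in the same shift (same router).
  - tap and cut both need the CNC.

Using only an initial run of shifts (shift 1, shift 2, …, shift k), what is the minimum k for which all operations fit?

4 shifts

The precedence chain requires at least 2 distinct shifts.
With at most 1 per shift and 4 operations, at least 4 shifts are needed.
4 works (last occupied shift: shift 4): for example cut=shift 2, deburr=shift 3, tap=shift 4, bore=shift 1.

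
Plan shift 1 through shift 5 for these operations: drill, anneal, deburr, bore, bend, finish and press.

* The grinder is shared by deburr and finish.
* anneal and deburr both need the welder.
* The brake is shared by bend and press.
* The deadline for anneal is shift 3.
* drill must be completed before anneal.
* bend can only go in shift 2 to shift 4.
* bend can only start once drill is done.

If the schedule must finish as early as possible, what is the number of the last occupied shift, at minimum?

shift 2

The precedence chain requires at least 2 distinct shifts.
2 works (last occupied shift: shift 2): for example bend -> shift 2, press -> shift 1, finish -> shift 2, bore -> shift 1, anneal -> shift 2, deburr -> shift 1, drill -> shift 1.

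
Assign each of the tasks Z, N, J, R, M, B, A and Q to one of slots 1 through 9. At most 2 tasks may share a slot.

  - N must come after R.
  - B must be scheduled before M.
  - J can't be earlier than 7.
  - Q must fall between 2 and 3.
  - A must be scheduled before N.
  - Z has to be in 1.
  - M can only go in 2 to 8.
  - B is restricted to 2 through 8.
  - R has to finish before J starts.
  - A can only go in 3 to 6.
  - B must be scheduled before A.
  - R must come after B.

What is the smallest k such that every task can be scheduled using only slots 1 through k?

7

The precedence chain requires at least 3 distinct slots.
With at most 2 per slot and 8 tasks, at least 4 slots are needed.
J can't be placed before 7, so the schedule must run through at least slot 7.
7 works (last occupied slot: 7): for example A in 3, J in 7, R in 4, M in 3, N in 5, Q in 2, B in 2, Z in 1.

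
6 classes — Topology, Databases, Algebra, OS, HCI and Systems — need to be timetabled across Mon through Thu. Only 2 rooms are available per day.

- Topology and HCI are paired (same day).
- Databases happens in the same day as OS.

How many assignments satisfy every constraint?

48

Splitting on Topology: it can be Mon (12), Tue (12), Wed (12), Thu (12). Listing each branch's schedules as (Databases, Algebra, OS, HCI, Systems):
Topology=Mon: (Tue,Wed,Tue,Mon,Wed) (Tue,Wed,Tue,Mon,Thu) (Tue,Thu,Tue,Mon,Wed) (Tue,Thu,Tue,Mon,Thu) (Wed,Tue,Wed,Mon,Tue) (Wed,Tue,Wed,Mon,Thu) (Wed,Thu,Wed,Mon,Tue) (Wed,Thu,Wed,Mon,Thu) (Thu,Tue,Thu,Mon,Tue) (Thu,Tue,Thu,Mon,Wed) (Thu,Wed,Thu,Mon,Tue) (Thu,Wed,Thu,Mon,Wed) — 12.
Topology=Tue: (Mon,Wed,Mon,Tue,Wed) (Mon,Wed,Mon,Tue,Thu) (Mon,Thu,Mon,Tue,Wed) (Mon,Thu,Mon,Tue,Thu) (Wed,Mon,Wed,Tue,Mon) (Wed,Mon,Wed,Tue,Thu) (Wed,Thu,Wed,Tue,Mon) (Wed,Thu,Wed,Tue,Thu) (Thu,Mon,Thu,Tue,Mon) (Thu,Mon,Thu,Tue,Wed) (Thu,Wed,Thu,Tue,Mon) (Thu,Wed,Thu,Tue,Wed) — 12.
Topology=Wed: (Mon,Tue,Mon,Wed,Tue) (Mon,Tue,Mon,Wed,Thu) (Mon,Thu,Mon,Wed,Tue) (Mon,Thu,Mon,Wed,Thu) (Tue,Mon,Tue,Wed,Mon) (Tue,Mon,Tue,Wed,Thu) (Tue,Thu,Tue,Wed,Mon) (Tue,Thu,Tue,Wed,Thu) (Thu,Mon,Thu,Wed,Mon) (Thu,Mon,Thu,Wed,Tue) (Thu,Tue,Thu,Wed,Mon) (Thu,Tue,Thu,Wed,Tue) — 12.
Topology=Thu: (Mon,Tue,Mon,Thu,Tue) (Mon,Tue,Mon,Thu,Wed) (Mon,Wed,Mon,Thu,Tue) (Mon,Wed,Mon,Thu,Wed) (Tue,Mon,Tue,Thu,Mon) (Tue,Mon,Tue,Thu,Wed) (Tue,Wed,Tue,Thu,Mon) (Tue,Wed,Tue,Thu,Wed) (Wed,Mon,Wed,Thu,Mon) (Wed,Mon,Wed,Thu,Tue) (Wed,Tue,Wed,Thu,Mon) (Wed,Tue,Wed,Thu,Tue) — 12.
Summing: 12 + 12 + 12 + 12 = 48.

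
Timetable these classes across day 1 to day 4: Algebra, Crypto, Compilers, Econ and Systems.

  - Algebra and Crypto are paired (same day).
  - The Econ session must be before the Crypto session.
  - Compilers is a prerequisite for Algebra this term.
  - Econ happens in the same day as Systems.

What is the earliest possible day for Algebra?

Precedence pushes Algebra to at least day 2.
Algebra at day 2 is achievable: Crypto in day 2; Systems in day 1; Econ in day 1; Algebra in day 2; Compilers in day 1.

day 2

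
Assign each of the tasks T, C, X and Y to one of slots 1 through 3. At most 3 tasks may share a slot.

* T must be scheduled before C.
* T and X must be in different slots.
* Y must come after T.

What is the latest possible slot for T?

2

Downstream work caps T at 2.
T at 2 is achievable: T -> 2; C -> 3; Y -> 3; X -> 1.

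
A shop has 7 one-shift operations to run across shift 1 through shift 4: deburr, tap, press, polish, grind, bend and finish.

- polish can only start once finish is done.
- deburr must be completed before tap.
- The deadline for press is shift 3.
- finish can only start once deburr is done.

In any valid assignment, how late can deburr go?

shift 2

Downstream work caps deburr at shift 2.
deburr at shift 2 is achievable: polish in shift 4; deburr in shift 2; grind in shift 1; finish in shift 3; press in shift 1; tap in shift 3; bend in shift 1.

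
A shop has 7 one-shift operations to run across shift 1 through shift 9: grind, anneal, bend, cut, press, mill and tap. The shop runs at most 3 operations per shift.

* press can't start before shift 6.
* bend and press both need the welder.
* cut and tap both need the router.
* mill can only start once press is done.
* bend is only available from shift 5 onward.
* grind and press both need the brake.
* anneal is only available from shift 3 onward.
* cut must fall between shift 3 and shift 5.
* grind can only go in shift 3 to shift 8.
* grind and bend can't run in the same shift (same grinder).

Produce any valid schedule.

tap -> shift 1; grind -> shift 3; press -> shift 6; mill -> shift 7; anneal -> shift 3; cut -> shift 3; bend -> shift 5

Checking: press(shift 6) before mill(shift 7); grind(shift 3) != press(shift 6); bend(shift 5) != press(shift 6); grind(shift 3) != bend(shift 5); cut(shift 3) != tap(shift 1); press=shift 6 in [shift 6,shift 9]; anneal=shift 3 in [shift 3,shift 9]; grind=shift 3 in [shift 3,shift 8]; cut=shift 3 in [shift 3,shift 5]; bend=shift 5 in [shift 5,shift 9]; max 3 per shift (cap 3).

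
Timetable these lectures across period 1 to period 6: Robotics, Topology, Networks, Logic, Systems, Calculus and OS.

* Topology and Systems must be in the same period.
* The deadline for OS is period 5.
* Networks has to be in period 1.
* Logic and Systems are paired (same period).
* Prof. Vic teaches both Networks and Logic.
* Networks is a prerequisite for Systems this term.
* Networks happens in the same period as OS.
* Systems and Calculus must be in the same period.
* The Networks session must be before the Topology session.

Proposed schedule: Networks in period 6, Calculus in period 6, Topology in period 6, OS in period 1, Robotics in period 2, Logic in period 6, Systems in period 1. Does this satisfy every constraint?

Networks is a prerequisite for Systems this term — violated.
Networks has to be in period 1 — violated.
Networks happens in the same period as OS — violated.
Prof. Vic teaches both Networks and Logic — violated.
Systems and Calculus must be in the same period — violated.
Topology and Systems must be in the same period — violated.
Logic and Systems are paired (same period) — violated.
The deadline for OS is period 5 — holds.
The Networks session must be before the Topology session — violated.

No. Networks is a prerequisite for Systems this term is not satisfied.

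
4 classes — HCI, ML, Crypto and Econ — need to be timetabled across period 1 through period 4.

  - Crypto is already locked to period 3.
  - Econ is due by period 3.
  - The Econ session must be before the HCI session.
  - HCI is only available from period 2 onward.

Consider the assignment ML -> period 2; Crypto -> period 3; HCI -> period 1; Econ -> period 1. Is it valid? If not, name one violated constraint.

Invalid. HCI is only available from period 2 onward.

HCI is only available from period 2 onward — violated.
Crypto is already locked to period 3 — holds.
Econ is due by period 3 — holds.
The Econ session must be before the HCI session — violated.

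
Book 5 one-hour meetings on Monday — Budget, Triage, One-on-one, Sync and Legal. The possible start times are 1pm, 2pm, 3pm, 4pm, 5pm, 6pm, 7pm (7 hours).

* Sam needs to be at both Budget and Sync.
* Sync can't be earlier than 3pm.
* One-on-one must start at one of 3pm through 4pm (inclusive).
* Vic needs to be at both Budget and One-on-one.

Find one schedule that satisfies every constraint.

Triage=1pm, One-on-one=3pm, Sync=3pm, Legal=1pm, Budget=1pm

Checking: Budget(1pm) != Sync(3pm); Budget(1pm) != One-on-one(3pm); One-on-one=3pm in [3pm,4pm]; Sync=3pm in [3pm,7pm].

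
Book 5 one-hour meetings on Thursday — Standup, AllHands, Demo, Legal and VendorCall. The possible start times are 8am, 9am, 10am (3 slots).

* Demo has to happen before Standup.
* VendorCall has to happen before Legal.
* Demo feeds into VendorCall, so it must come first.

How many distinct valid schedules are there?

6

Splitting on Standup: it can be 9am (3), 10am (3). Listing each branch's schedules as (AllHands, Demo, Legal, VendorCall):
Standup=9am: (8am,8am,10am,9am) (9am,8am,10am,9am) (10am,8am,10am,9am) — 3.
Standup=10am: (8am,8am,10am,9am) (9am,8am,10am,9am) (10am,8am,10am,9am) — 3.
Summing: 3 + 3 = 6.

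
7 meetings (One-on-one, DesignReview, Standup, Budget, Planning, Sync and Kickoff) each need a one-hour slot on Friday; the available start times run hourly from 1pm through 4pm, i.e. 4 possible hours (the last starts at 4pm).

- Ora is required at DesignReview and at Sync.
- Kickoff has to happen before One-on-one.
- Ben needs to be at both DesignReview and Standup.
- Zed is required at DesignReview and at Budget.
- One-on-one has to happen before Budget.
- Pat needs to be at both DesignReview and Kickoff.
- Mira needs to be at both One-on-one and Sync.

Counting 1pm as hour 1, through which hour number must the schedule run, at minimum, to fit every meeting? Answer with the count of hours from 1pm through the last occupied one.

The precedence chain requires at least 3 distinct hours.
3 works (last occupied hour: 3pm): for example Standup -> 1pm, Kickoff -> 1pm, Planning -> 1pm, Budget -> 3pm, Sync -> 1pm, One-on-one -> 2pm, DesignReview -> 2pm.

3 hours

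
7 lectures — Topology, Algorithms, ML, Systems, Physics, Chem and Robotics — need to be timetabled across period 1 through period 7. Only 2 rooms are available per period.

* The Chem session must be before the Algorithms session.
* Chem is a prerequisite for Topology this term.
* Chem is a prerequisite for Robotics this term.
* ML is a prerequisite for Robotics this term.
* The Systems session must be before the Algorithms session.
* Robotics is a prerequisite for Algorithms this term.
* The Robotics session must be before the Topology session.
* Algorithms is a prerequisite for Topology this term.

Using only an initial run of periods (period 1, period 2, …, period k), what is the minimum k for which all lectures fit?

The precedence chain requires at least 4 distinct periods.
With at most 2 per period and 7 lectures, at least 4 periods are needed.
4 works (last occupied period: period 4): for example Chem=period 1; ML=period 1; Systems=period 2; Physics=period 3; Robotics=period 2; Topology=period 4; Algorithms=period 3.

4 periods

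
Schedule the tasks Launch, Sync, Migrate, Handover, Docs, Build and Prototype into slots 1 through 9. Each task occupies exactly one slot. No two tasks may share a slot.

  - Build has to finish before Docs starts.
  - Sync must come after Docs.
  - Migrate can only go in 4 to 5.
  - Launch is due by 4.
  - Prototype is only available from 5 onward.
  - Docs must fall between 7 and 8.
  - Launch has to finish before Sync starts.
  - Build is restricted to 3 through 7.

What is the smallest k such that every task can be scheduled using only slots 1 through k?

The precedence chain requires at least 3 distinct slots.
With at most 1 per slot and 7 tasks, at least 7 slots are needed.
Propagating the time windows through the other constraints, Sync can't land before 8, so the schedule must run through at least slot 8.
8 works (last occupied slot: 8): for example Build=3, Docs=7, Prototype=5, Migrate=4, Sync=8, Handover=2, Launch=1.

8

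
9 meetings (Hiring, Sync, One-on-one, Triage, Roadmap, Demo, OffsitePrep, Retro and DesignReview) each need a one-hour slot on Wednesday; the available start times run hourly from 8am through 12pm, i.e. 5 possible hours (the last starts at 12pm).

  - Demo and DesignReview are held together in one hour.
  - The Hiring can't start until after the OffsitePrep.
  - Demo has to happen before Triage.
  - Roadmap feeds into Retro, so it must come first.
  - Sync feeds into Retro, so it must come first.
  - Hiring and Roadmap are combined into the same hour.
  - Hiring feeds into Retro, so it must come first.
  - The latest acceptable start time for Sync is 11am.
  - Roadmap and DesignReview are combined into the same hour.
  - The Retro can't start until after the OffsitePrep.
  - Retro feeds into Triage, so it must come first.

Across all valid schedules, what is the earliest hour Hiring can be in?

Precedence pushes Hiring to at least 9am; downstream work caps Hiring at 10am.
Hiring at 9am is achievable: Demo -> 9am, OffsitePrep -> 8am, Retro -> 10am, Triage -> 11am, One-on-one -> 8am, Roadmap -> 9am, Hiring -> 9am, Sync -> 8am, DesignReview -> 9am.

9am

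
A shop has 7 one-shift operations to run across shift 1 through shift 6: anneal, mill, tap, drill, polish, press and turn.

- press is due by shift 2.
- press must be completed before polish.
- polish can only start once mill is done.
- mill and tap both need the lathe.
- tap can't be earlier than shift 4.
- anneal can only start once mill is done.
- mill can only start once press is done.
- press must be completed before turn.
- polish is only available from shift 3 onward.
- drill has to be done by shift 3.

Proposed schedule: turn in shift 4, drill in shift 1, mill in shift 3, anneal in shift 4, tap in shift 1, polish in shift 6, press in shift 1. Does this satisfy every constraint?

No — it violates: tap can't be earlier than shift 4

press must be completed before polish — holds.
anneal can only start once mill is done — holds.
drill has to be done by shift 3 — holds.
press must be completed before turn — holds.
mill can only start once press is done — holds.
polish is only available from shift 3 onward — holds.
tap can't be earlier than shift 4 — violated.
press is due by shift 2 — holds.
mill and tap both need the lathe — holds.
polish can only start once mill is done — holds.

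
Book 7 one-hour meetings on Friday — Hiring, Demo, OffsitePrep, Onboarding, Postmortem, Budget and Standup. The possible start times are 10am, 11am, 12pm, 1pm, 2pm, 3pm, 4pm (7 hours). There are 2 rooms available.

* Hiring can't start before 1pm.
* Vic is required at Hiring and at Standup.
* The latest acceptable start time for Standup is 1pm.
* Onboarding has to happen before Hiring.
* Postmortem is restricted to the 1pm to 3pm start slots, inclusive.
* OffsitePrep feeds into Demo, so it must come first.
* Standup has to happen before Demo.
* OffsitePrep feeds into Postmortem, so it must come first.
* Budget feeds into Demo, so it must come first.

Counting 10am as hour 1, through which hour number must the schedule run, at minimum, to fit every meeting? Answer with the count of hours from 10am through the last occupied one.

The precedence chain requires at least 2 distinct hours.
With at most 2 per hour and 7 meetings, at least 4 hours are needed.
Hiring can't be placed before 1pm — that is hour 4 counting from 10am — so the schedule must run through at least 4 hours.
4 works (last occupied hour: 1pm): for example Hiring in 1pm; OffsitePrep in 10am; Demo in 12pm; Onboarding in 10am; Postmortem in 1pm; Standup in 11am; Budget in 11am.

4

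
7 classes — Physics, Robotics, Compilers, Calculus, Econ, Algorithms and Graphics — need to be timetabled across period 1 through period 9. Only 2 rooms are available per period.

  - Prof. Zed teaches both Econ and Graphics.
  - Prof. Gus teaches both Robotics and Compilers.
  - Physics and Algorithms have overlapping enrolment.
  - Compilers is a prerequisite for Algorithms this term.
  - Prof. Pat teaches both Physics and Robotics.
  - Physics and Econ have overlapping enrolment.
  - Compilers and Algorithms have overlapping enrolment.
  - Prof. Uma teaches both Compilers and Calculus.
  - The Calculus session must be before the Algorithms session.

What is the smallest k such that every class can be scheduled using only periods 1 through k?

4

The precedence chain requires at least 2 distinct periods.
With at most 2 per period and 7 classes, at least 4 periods are needed.
4 works (last occupied period: period 4): for example Compilers in period 1, Algorithms in period 3, Physics in period 1, Calculus in period 2, Graphics in period 4, Econ in period 3, Robotics in period 2.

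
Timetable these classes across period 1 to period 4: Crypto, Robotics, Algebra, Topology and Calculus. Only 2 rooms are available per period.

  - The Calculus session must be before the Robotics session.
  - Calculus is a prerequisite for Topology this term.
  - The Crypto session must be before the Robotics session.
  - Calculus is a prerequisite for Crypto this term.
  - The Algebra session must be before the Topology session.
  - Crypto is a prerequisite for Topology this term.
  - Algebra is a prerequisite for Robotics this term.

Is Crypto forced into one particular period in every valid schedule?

No

Crypto can be period 2 (e.g. Crypto -> period 2; Topology -> period 3; Calculus -> period 1; Algebra -> period 1; Robotics -> period 3) or period 3 (e.g. Crypto=period 3; Robotics=period 4; Calculus=period 1; Topology=period 4; Algebra=period 1).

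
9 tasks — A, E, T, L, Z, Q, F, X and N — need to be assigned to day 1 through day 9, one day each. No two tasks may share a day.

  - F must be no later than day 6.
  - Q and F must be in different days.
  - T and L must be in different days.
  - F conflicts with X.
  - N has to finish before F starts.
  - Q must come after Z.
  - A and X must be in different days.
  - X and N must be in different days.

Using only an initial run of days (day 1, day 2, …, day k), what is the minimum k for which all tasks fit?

The precedence chain requires at least 2 distinct days.
With at most 1 per day and 9 tasks, at least 9 days are needed.
9 works (last occupied day: day 9): for example Q -> day 4, X -> day 9, Z -> day 3, N -> day 1, A -> day 5, L -> day 8, F -> day 2, T -> day 7, E -> day 6.

9 days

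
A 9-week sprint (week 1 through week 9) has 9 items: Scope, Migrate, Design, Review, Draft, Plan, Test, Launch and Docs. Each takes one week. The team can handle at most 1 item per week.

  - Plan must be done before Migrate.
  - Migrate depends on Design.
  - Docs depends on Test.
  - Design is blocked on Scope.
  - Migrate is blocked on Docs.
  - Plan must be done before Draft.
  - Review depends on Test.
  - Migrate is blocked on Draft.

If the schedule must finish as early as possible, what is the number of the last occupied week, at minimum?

The precedence chain requires at least 3 distinct weeks.
With at most 1 per week and 9 tasks, at least 9 weeks are needed.
9 works (last occupied week: week 9): for example Test -> week 5, Design -> week 2, Review -> week 8, Draft -> week 4, Launch -> week 9, Plan -> week 3, Scope -> week 1, Migrate -> week 7, Docs -> week 6.

9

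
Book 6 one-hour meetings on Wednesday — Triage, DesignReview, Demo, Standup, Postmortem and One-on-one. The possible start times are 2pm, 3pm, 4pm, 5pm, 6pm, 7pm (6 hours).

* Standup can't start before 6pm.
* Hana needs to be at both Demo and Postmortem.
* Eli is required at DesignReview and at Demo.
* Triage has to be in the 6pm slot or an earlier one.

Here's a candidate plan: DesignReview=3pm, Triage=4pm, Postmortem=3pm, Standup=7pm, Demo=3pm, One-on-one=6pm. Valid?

Invalid. Eli is required at DesignReview and at Demo.

Hana needs to be at both Demo and Postmortem — violated.
Triage has to be in the 6pm slot or an earlier one — holds.
Eli is required at DesignReview and at Demo — violated.
Standup can't start before 6pm — holds.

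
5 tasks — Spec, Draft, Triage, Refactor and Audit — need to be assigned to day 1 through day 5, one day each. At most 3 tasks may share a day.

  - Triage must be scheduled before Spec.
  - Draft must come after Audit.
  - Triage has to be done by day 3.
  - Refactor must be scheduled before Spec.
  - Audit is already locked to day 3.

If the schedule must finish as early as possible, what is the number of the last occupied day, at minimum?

The precedence chain requires at least 2 distinct days.
With at most 3 per day and 5 tasks, at least 2 days are needed.
Propagating the time windows through the other constraints, Draft can't land before day 4, so the schedule must run through at least day 4.
4 works (last occupied day: day 4): for example Spec=day 2, Audit=day 3, Refactor=day 1, Triage=day 1, Draft=day 4.

4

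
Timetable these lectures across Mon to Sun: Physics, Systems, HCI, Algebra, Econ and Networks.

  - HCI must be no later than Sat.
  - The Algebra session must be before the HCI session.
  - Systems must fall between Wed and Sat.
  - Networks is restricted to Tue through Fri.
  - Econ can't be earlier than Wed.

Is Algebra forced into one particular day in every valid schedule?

No

Algebra can be Mon (e.g. Networks=Tue; Econ=Wed; Algebra=Mon; Physics=Mon; HCI=Tue; Systems=Wed) or Tue (e.g. Econ in Wed, HCI in Wed, Systems in Wed, Physics in Mon, Networks in Tue, Algebra in Tue).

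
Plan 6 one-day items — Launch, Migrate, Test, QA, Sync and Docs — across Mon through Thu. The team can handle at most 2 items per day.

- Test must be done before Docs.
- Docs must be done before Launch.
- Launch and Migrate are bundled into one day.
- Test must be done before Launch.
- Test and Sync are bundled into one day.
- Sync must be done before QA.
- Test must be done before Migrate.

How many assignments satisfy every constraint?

Splitting on Launch: it can be Wed (2), Thu (5). Listing each branch's schedules as (Migrate, Test, QA, Sync, Docs):
Launch=Wed: (Wed,Mon,Tue,Mon,Tue) (Wed,Mon,Thu,Mon,Tue) — 2.
Launch=Thu: (Thu,Mon,Tue,Mon,Tue) (Thu,Mon,Tue,Mon,Wed) (Thu,Mon,Wed,Mon,Tue) (Thu,Mon,Wed,Mon,Wed) (Thu,Tue,Wed,Tue,Wed) — 5.
Summing: 2 + 5 = 7.

7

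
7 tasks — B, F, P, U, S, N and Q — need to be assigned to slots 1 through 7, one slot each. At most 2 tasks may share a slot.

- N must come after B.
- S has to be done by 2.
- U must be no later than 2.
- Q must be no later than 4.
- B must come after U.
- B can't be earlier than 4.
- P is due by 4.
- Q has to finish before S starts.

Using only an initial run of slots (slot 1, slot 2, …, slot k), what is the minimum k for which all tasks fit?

The precedence chain requires at least 3 distinct slots.
With at most 2 per slot and 7 tasks, at least 4 slots are needed.
Propagating the time windows through the other constraints, N can't land before 5, so the schedule must run through at least slot 5.
5 works (last occupied slot: 5): for example Q -> 1; F -> 3; B -> 4; P -> 2; N -> 5; S -> 2; U -> 1.

5 slots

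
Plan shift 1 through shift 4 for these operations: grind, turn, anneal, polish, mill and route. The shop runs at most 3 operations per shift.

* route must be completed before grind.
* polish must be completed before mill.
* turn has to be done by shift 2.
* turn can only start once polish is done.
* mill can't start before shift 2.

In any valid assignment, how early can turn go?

shift 2

Precedence pushes turn to at least shift 2; turn's own window allows nothing later than shift 2.
turn at shift 2 is achievable: turn -> shift 2; polish -> shift 1; grind -> shift 2; mill -> shift 2; route -> shift 1; anneal -> shift 1.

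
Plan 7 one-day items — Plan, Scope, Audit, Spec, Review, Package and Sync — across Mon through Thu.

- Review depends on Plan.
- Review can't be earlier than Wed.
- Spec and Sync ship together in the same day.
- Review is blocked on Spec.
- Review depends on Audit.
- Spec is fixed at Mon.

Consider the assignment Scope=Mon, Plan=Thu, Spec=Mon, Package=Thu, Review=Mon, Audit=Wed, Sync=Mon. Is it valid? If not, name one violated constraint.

No. Review depends on Plan is not satisfied.

Review depends on Plan — violated.
Review can't be earlier than Wed — violated.
Spec and Sync ship together in the same day — holds.
Review is blocked on Spec — violated.
Review depends on Audit — violated.
Spec is fixed at Mon — holds.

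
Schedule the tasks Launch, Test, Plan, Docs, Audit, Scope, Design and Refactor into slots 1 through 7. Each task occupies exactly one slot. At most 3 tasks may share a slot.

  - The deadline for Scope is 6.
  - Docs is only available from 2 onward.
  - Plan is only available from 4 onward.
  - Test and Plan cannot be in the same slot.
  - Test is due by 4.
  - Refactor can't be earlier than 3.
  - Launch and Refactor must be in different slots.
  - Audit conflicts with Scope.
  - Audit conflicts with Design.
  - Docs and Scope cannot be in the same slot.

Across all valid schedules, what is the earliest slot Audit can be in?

1

Audit at 1 is achievable: Launch=1; Plan=4; Audit=1; Refactor=3; Test=1; Scope=3; Design=2; Docs=2.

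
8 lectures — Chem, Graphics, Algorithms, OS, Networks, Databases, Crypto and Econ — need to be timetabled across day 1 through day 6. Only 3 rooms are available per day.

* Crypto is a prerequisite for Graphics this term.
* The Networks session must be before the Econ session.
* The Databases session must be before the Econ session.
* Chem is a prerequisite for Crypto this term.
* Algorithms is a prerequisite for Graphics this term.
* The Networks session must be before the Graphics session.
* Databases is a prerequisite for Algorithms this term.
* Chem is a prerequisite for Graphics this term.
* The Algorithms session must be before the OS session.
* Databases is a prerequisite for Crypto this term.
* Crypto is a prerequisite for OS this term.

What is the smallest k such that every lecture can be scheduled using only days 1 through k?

3

The precedence chain requires at least 3 distinct days.
With at most 3 per day and 8 lectures, at least 3 days are needed.
3 works (last occupied day: day 3): for example Econ in day 2, OS in day 3, Chem in day 1, Graphics in day 3, Algorithms in day 2, Networks in day 1, Databases in day 1, Crypto in day 2.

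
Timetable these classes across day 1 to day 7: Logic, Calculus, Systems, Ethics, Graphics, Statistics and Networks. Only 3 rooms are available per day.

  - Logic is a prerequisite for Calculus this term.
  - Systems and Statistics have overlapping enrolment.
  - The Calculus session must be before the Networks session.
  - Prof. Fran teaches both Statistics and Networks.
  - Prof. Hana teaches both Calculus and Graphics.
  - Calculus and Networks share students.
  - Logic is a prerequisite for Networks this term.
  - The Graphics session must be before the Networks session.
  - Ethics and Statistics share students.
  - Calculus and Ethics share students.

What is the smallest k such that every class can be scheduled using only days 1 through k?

3 days

The precedence chain requires at least 3 distinct days.
With at most 3 per day and 7 classes, at least 3 days are needed.
3 works (last occupied day: day 3): for example Graphics=day 1, Systems=day 1, Calculus=day 2, Logic=day 1, Statistics=day 2, Ethics=day 3, Networks=day 3.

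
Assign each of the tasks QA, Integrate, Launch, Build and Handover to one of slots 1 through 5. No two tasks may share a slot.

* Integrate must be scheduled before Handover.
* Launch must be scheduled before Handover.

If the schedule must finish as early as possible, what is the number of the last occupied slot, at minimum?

The precedence chain requires at least 2 distinct slots.
With at most 1 per slot and 5 tasks, at least 5 slots are needed.
5 works (last occupied slot: 5): for example Build -> 5, Integrate -> 1, QA -> 4, Launch -> 2, Handover -> 3.

slot 5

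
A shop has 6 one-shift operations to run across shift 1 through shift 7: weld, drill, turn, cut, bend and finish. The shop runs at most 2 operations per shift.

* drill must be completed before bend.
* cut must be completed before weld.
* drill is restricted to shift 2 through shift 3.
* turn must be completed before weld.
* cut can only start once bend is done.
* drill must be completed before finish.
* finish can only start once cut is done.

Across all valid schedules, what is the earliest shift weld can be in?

Precedence pushes weld to at least shift 5.
weld at shift 5 is achievable: finish in shift 5; weld in shift 5; bend in shift 3; turn in shift 1; cut in shift 4; drill in shift 2.

shift 5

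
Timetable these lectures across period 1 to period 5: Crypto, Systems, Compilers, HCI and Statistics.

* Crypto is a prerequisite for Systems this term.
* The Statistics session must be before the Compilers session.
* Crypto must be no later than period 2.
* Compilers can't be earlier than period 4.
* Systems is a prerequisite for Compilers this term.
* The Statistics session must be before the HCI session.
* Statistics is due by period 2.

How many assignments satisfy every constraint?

Splitting on Crypto: it can be period 1 (35), period 2 (21). Listing each branch's schedules as (Systems, Compilers, HCI, Statistics) by period number:
Crypto=period 1: (2,4,2,1) (2,4,3,1) (2,4,3,2) (2,4,4,1) (2,4,4,2) (2,4,5,1) (2,4,5,2) (2,5,2,1) (2,5,3,1) (2,5,3,2) (2,5,4,1) (2,5,4,2) (2,5,5,1) (2,5,5,2) (3,4,2,1) (3,4,3,1) (3,4,3,2) (3,4,4,1) (3,4,4,2) (3,4,5,1) (3,4,5,2) (3,5,2,1) (3,5,3,1) (3,5,3,2) (3,5,4,1) (3,5,4,2) (3,5,5,1) (3,5,5,2) (4,5,2,1) (4,5,3,1) (4,5,3,2) (4,5,4,1) (4,5,4,2) (4,5,5,1) (4,5,5,2) — 35.
Crypto=period 2: (3,4,2,1) (3,4,3,1) (3,4,3,2) (3,4,4,1) (3,4,4,2) (3,4,5,1) (3,4,5,2) (3,5,2,1) (3,5,3,1) (3,5,3,2) (3,5,4,1) (3,5,4,2) (3,5,5,1) (3,5,5,2) (4,5,2,1) (4,5,3,1) (4,5,3,2) (4,5,4,1) (4,5,4,2) (4,5,5,1) (4,5,5,2) — 21.
Summing: 35 + 21 = 56.

56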